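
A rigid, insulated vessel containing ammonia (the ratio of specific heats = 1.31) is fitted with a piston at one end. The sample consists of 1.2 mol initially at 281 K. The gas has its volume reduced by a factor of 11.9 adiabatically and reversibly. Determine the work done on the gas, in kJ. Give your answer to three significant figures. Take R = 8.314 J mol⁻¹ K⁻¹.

Adiabatic: T₁V₁^(γ−1) = T₂V₂^(γ−1) ⇒ T₂ = T₁ (V₁/V₂)^(γ−1).
T₂ = 281 × 11.9^(0.31) = 605.5 K.
Q = 0, so ΔU = W_on_gas = nCᵥΔT with Cᵥ = R/(γ−1) = 26.82 J/(mol·K).
ΔU = 1.2 × 26.82 × (605.5 − 281) = 10440 J.

W ≈ 10.4 kJ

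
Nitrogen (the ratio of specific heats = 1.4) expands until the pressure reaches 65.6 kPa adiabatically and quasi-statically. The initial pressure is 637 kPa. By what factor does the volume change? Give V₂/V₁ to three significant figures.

V₂/V₁ ≈ 5.07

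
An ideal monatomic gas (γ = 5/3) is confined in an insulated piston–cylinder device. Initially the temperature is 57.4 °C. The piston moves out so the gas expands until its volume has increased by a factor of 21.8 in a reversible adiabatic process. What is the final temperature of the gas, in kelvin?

T₂ ≈ 42.4 K

Adiabatic: T₁V₁^(γ−1) = T₂V₂^(γ−1) ⇒ T₂ = T₁ (V₁/V₂)^(γ−1).
T₁ = 57.4 °C = 330.5 K.
T₂ = 330.5 × (1/21.8)^(2/3) = 42.36 K.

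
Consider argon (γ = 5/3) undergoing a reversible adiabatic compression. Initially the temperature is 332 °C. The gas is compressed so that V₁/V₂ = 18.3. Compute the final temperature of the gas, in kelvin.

T₂ ≈ 4200 K

Adiabatic: T₁V₁^(γ−1) = T₂V₂^(γ−1) ⇒ T₂ = T₁ (V₁/V₂)^(γ−1).
T₁ = 332 °C = 605.1 K.
T₂ = 605.1 × 18.3^(2/3) = 4202 K.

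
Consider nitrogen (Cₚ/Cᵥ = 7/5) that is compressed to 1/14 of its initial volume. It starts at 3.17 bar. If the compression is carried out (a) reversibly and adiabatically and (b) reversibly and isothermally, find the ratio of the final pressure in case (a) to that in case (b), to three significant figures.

Isothermal: P_b = P₁(V₁/V₂) = 3.17×14.
Adiabatic: P_a = P₁(V₁/V₂)^γ = 3.17×14^(7/5).
P_a/P_b = (V₁/V₂)^(γ−1) = 14^(2/5) = 2.874.

P_adiabatic / P_isothermal ≈ 2.87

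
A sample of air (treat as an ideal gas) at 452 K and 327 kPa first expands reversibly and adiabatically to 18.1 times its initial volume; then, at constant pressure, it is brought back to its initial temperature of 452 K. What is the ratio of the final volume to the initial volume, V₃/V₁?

V₃/V₁ ≈ 57.6

For a diatomic ideal gas γ = 7/5.
Adiabatic step: V₂/V₁ = 18.1; T₂ = T₁·(1/18.1)^(2/5) = 141.9 K.
Isobaric step: V₃/V₂ = T₃/T₂ = 452/141.9.
V₃/V₁ = (V₂/V₁)(V₃/V₂) = 18.1 × (452/141.9) = 57.64.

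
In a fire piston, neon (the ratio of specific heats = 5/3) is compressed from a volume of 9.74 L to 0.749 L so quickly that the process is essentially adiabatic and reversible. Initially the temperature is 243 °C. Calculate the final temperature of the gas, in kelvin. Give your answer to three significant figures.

For a reversible adiabat TV^(γ−1) is constant, so T₂ = T₁ (V₁/V₂)^(γ−1).
T₁ = 243 °C = 516.1 K.
T₂ = 516.1 × (9.74/0.749)^(2/3) = 2854 K.

T₂ ≈ 2850 K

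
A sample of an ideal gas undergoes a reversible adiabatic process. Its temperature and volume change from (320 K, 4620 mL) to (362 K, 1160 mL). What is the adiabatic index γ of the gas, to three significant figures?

γ ≈ 1.09

TV^(γ−1) = const ⇒ γ − 1 = ln(T₂/T₁) / ln(V₁/V₂).
γ = 1 + ln(362/320) / ln(4620/1160) = 1.089.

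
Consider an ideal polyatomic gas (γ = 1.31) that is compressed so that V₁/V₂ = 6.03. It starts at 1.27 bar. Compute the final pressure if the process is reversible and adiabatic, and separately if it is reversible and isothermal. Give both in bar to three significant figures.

adiabatic: 13.4 bar; isothermal: 7.66 bar

Isothermal: P₂ = P₁(V₁/V₂) = 1.27×6.03 = 7.658 bar.
Adiabatic: P₂ = P₁(V₁/V₂)^γ = 1.27×6.03^(1.31) = 13.37 bar.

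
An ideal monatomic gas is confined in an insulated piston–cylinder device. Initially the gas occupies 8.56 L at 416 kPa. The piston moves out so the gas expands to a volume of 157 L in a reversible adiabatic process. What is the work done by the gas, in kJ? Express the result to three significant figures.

γ = 5/3 for a monatomic ideal gas.
P₂ = P₁(V₁/V₂)^γ = 416×(8.56/157)^(5/3) = 3.261 kPa.
For a reversible adiabat, W_by_gas = (P₁V₁ − P₂V₂)/(γ−1).
W_by = (416000×0.00856 − 3261×0.157) / (2/3) = 4573 J.

W ≈ 4.57 kJ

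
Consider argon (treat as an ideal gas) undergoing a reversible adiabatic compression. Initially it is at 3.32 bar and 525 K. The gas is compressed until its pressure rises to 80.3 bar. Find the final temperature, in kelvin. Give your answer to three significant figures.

T₂ ≈ 1880 K

Adiabatic: T₂/T₁ = (P₂/P₁)^((γ−1)/γ).
For a monatomic ideal gas γ = 5/3, so (γ−1)/γ = 2/5.
T₂ = 525 × (80.3/3.32)^(2/5) = 1878 K.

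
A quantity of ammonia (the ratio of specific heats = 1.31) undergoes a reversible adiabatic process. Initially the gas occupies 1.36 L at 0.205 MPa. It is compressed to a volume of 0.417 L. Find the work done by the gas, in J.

W ≈ -398 J

P₂ = P₁(V₁/V₂)^γ = 0.205×(1.36/0.417)^(1.31) = 0.9645 MPa.
For a reversible adiabat, W_by_gas = (P₁V₁ − P₂V₂)/(γ−1).
W_by = (205000×0.00136 − 964500×0.000417) / (0.31) = -398.1 J.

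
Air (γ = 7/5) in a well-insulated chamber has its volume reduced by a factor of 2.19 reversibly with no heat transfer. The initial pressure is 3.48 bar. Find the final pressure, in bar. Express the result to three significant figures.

P₂ ≈ 10.4 bar

Since PV^γ is constant along a reversible adiabat, P₂ = P₁ (V₁/V₂)^γ.
P₂ = 3.48 × 2.19^(7/5) = 10.43 bar.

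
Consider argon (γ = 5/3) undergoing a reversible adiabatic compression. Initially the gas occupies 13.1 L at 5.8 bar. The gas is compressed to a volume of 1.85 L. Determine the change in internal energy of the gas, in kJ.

P₂ = P₁(V₁/V₂)^γ = 5.8×(13.1/1.85)^(5/3) = 151.4 bar.
For a reversible adiabat, W_by_gas = (P₁V₁ − P₂V₂)/(γ−1).
W_by = (580000×0.0131 − 1.514×10^7×0.00185) / (2/3) = -30630 J.
Q = 0 ⇒ ΔU = −W_by = 30630 J.

ΔU ≈ 30.6 kJ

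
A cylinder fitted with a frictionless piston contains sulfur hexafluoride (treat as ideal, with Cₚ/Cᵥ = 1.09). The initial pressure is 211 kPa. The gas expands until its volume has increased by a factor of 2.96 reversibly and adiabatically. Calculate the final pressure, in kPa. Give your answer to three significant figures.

P₂ ≈ 64.7 kPa

Since PV^γ is constant along a reversible adiabat, P₂ = P₁ (V₁/V₂)^γ.
P₂ = 211 × (1/2.96)^(1.09) = 64.65 kPa.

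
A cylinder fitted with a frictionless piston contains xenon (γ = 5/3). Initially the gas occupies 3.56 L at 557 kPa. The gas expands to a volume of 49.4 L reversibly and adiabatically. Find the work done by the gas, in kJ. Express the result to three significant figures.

P₂ = P₁(V₁/V₂)^γ = 557×(3.56/49.4)^(5/3) = 6.951 kPa.
For a reversible adiabat, W_by_gas = (P₁V₁ − P₂V₂)/(γ−1).
W_by = (557000×0.00356 − 6951×0.0494) / (2/3) = 2459 J.

W ≈ 2.46 kJ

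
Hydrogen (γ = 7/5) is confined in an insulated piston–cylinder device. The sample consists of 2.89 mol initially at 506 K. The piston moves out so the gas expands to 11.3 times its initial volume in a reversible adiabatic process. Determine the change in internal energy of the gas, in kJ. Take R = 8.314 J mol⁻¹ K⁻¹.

ΔU ≈ -18.9 kJ

For a reversible adiabat TV^(γ−1) is constant, so T₂ = T₁ (V₁/V₂)^(γ−1).
T₂ = 506 × (1/11.3)^(2/5) = 191.8 K.
Q = 0, so ΔU = W_on_gas = nCᵥΔT with Cᵥ = R/(γ−1) = 20.79 J/(mol·K).
ΔU = 2.89 × 20.79 × (191.8 − 506) = -18870 J.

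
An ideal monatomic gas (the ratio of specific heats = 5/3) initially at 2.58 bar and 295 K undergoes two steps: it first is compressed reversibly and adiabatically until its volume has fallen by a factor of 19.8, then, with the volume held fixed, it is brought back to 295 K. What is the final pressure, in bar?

P₃ ≈ 51.1 bar

Adiabatic step (PV^γ = const): P₂ = 2.58×19.8^(5/3) = 373.9 bar; T₂ = 295×19.8^(2/3) = 2159 K.
Isochoric: P₃ = P₂(T₃/T₂) = 373.9 × (295/2159) = 51.08 bar.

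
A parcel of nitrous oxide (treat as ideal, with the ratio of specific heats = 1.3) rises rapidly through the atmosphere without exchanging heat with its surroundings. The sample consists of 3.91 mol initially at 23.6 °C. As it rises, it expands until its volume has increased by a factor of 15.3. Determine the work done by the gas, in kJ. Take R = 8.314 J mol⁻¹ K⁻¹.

W ≈ 18.0 kJ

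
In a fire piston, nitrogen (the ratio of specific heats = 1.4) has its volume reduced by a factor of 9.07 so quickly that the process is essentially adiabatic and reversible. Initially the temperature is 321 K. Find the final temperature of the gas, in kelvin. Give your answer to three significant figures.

Adiabatic: T₁V₁^(γ−1) = T₂V₂^(γ−1) ⇒ T₂ = T₁ (V₁/V₂)^(γ−1).
T₂ = 321 × 9.07^(0.4) = 775.4 K.

T₂ ≈ 775 K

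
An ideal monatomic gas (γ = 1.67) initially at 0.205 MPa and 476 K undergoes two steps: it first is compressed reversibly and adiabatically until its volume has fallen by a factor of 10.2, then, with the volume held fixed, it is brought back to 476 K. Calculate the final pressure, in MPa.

P₃ ≈ 2.09 MPa

Adiabatic step (PV^γ = const): P₂ = 0.205×10.2^(1.67) = 9.911 MPa; T₂ = 476×10.2^(0.67) = 2256 K.
Isochoric: P₃ = P₂(T₃/T₂) = 9.911 × (476/2256) = 2.091 MPa.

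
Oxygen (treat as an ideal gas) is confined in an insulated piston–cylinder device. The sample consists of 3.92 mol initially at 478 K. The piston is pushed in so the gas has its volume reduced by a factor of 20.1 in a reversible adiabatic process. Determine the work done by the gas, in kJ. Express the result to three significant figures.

For a reversible adiabat TV^(γ−1) is constant, so T₂ = T₁ (V₁/V₂)^(γ−1).
γ = 7/5 for a diatomic ideal gas, so γ−1 = 2/5.
T₂ = 478 × 20.1^(2/5) = 1587 K.
Q = 0, so ΔU = W_on_gas = nCᵥΔT with Cᵥ = R/(γ−1) = 20.79 J/(mol·K).
ΔU = 3.92 × 20.79 × (1587 − 478) = 90400 J.
Work done by the gas = −ΔU = -90400 J.

W ≈ -90.4 kJ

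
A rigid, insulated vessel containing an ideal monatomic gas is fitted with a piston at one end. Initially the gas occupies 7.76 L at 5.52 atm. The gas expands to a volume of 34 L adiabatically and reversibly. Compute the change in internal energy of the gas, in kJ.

ΔU ≈ -4.08 kJ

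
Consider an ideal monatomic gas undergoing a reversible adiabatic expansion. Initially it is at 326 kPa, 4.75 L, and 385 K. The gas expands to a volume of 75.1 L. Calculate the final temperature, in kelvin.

For a reversible adiabat TV^(γ−1) is constant, so T₂ = T₁ (V₁/V₂)^(γ−1).
γ = 5/3 for a monatomic ideal gas.
T₂ = 385 × (4.75/75.1)^(2/3) = 61.12 K.

T₂ ≈ 61.1 K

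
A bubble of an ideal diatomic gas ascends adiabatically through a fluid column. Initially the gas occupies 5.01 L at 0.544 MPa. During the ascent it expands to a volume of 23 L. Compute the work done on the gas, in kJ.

W ≈ -3.11 kJ

γ = 7/5 for a diatomic ideal gas.
P₂ = P₁(V₁/V₂)^γ = 0.544×(5.01/23)^(7/5) = 0.06441 MPa.
For a reversible adiabat, W_by_gas = (P₁V₁ − P₂V₂)/(γ−1).
W_by = (544000×0.00501 − 64410×0.023) / (2/5) = 3110 J.
W_on_gas = −W_by = -3110 J.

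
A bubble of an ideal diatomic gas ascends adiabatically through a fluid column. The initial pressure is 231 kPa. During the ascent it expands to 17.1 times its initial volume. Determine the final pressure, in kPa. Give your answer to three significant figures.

Since PV^γ is constant along a reversible adiabat, P₂ = P₁ (V₁/V₂)^γ.
For a diatomic ideal gas γ = 7/5.
P₂ = 231 × (1/17.1)^(7/5) = 4.339 kPa.

P₂ ≈ 4.34 kPa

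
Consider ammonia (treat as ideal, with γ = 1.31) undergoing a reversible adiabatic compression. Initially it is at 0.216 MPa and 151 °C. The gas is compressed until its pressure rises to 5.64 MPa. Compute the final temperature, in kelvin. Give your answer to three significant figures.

T₂ ≈ 918 K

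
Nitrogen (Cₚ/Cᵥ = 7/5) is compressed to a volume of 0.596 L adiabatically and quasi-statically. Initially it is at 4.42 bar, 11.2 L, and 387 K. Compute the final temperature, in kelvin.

For a reversible adiabat TV^(γ−1) is constant, so T₂ = T₁ (V₁/V₂)^(γ−1).
T₂ = 387 × (11.2/0.596)^(2/5) = 1251 K.

T₂ ≈ 1250 K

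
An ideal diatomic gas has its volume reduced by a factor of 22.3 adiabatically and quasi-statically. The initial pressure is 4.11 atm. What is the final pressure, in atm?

P₂ ≈ 317 atm

Adiabatic: P₁V₁^γ = P₂V₂^γ ⇒ P₂ = P₁ (V₁/V₂)^γ.
For a diatomic ideal gas γ = 7/5.
P₂ = 4.11 × 22.3^(7/5) = 317.3 atm.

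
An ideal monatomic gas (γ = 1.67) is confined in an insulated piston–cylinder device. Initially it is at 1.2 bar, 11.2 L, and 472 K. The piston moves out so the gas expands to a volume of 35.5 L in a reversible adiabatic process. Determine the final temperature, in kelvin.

T₂ ≈ 218 K

Adiabatic: T₁V₁^(γ−1) = T₂V₂^(γ−1) ⇒ T₂ = T₁ (V₁/V₂)^(γ−1).
T₂ = 472 × (11.2/35.5)^(0.67) = 217.9 K.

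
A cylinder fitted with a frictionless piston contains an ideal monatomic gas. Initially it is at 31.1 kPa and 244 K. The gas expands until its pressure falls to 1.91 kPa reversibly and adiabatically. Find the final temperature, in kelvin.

Along an adiabat T P^((1−γ)/γ) is constant, so T₂ = T₁ (P₂/P₁)^((γ−1)/γ).
For a monatomic ideal gas γ = 5/3, so (γ−1)/γ = 2/5.
T₂ = 244 × (1.91/31.1)^(2/5) = 79.93 K.

T₂ ≈ 79.9 K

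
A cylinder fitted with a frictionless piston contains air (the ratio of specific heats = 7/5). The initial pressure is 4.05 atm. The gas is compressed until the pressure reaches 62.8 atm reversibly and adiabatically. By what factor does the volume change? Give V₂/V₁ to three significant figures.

V₂/V₁ ≈ 0.141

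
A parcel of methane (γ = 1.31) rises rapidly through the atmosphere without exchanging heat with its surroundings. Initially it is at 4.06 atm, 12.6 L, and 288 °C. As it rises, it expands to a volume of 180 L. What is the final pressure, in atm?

P₂ ≈ 0.125 atm

Adiabatic: P₁V₁^γ = P₂V₂^γ ⇒ P₂ = P₁ (V₁/V₂)^γ.
P₂ = 4.06 × (12.6/180)^(1.31) = 0.1246 atm.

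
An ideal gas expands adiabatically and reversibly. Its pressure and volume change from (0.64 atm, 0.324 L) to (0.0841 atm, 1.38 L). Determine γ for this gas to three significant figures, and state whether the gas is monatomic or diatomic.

PV^γ = const ⇒ γ = ln(P₂/P₁) / ln(V₁/V₂).
γ = ln(0.0841/0.64) / ln(0.324/1.38) = 1.401.
γ ≈ 1.40 is close to 7/5, so the gas is diatomic.

γ ≈ 1.40; diatomic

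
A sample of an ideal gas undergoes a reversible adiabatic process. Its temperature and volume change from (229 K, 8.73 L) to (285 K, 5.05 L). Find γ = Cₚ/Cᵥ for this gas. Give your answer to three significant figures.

TV^(γ−1) = const ⇒ γ − 1 = ln(T₂/T₁) / ln(V₁/V₂).
γ = 1 + ln(285/229) / ln(8.73/5.05) = 1.4.

γ ≈ 1.40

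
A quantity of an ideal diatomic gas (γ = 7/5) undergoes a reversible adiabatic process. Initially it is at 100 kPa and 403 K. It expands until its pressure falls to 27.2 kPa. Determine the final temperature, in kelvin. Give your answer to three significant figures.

Along an adiabat T P^((1−γ)/γ) is constant, so T₂ = T₁ (P₂/P₁)^((γ−1)/γ).
T₂ = 403 × (27.2/100)^(2/7) = 277.8 K.

T₂ ≈ 278 K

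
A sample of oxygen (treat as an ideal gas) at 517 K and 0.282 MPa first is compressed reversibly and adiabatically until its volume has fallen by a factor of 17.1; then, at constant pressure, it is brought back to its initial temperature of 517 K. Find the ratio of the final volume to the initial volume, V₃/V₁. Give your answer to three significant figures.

V₃/V₁ ≈ 0.0188

For a diatomic ideal gas γ = 7/5.
Adiabatic step: V₂/V₁ = 0.05848; T₂ = T₁·17.1^(2/5) = 1609 K.
Isobaric step: V₃/V₂ = T₃/T₂ = 517/1609.
V₃/V₁ = (V₂/V₁)(V₃/V₂) = 0.05848 × (517/1609) = 0.01878.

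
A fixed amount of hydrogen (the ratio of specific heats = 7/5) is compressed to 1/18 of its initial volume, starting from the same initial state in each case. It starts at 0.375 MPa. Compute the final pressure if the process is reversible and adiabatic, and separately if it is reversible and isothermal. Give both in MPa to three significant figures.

Isothermal: P₂ = P₁(V₁/V₂) = 0.375×18 = 6.75 MPa.
Adiabatic: P₂ = P₁(V₁/V₂)^γ = 0.375×18^(7/5) = 21.45 MPa.

adiabatic: 21.4 MPa; isothermal: 6.75 MPa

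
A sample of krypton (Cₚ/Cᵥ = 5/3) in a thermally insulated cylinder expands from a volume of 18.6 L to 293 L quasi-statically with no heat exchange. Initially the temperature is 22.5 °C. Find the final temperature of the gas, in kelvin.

T₂ ≈ 47.0 K

For a reversible adiabat TV^(γ−1) is constant, so T₂ = T₁ (V₁/V₂)^(γ−1).
T₁ = 22.5 °C = 295.6 K.
T₂ = 295.6 × (18.6/293)^(2/3) = 47.05 K.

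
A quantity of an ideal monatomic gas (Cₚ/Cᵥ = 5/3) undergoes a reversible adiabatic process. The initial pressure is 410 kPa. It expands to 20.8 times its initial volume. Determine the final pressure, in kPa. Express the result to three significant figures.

P₂ ≈ 2.61 kPa

Since PV^γ is constant along a reversible adiabat, P₂ = P₁ (V₁/V₂)^γ.
P₂ = 410 × (1/20.8)^(5/3) = 2.606 kPa.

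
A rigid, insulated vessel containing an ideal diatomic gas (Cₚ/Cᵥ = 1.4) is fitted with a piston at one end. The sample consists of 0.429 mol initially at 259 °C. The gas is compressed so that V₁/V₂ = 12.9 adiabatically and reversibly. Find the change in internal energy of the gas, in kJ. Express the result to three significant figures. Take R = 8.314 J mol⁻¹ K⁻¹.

Adiabatic: T₁V₁^(γ−1) = T₂V₂^(γ−1) ⇒ T₂ = T₁ (V₁/V₂)^(γ−1).
T₁ = 259 °C = 532.1 K.
T₂ = 532.1 × 12.9^(0.4) = 1480 K.
Q = 0, so ΔU = W_on_gas = nCᵥΔT with Cᵥ = R/(γ−1) = 20.79 J/(mol·K).
ΔU = 0.429 × 20.79 × (1480 − 532.1) = 8452 J.

ΔU ≈ 8.45 kJ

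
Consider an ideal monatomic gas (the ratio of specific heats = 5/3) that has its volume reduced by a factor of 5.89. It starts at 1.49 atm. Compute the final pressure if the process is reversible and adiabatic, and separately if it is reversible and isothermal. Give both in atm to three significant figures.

Isothermal: P₂ = P₁(V₁/V₂) = 1.49×5.89 = 8.776 atm.
Adiabatic: P₂ = P₁(V₁/V₂)^γ = 1.49×5.89^(5/3) = 28.62 atm.

adiabatic: 28.6 atm; isothermal: 8.78 atm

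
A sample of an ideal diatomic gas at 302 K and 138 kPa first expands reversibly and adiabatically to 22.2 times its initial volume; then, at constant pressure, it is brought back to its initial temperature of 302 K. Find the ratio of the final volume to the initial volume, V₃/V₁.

For a diatomic ideal gas γ = 7/5.
Adiabatic step: V₂/V₁ = 22.2; T₂ = T₁·(1/22.2)^(2/5) = 87.39 K.
Isobaric step: V₃/V₂ = T₃/T₂ = 302/87.39.
V₃/V₁ = (V₂/V₁)(V₃/V₂) = 22.2 × (302/87.39) = 76.72.

V₃/V₁ ≈ 76.7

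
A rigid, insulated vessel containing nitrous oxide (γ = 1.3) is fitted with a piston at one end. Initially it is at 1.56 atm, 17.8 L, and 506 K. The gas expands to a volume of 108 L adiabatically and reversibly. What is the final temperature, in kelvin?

Adiabatic: T₁V₁^(γ−1) = T₂V₂^(γ−1) ⇒ T₂ = T₁ (V₁/V₂)^(γ−1).
T₂ = 506 × (17.8/108)^(0.3) = 294.6 K.

T₂ ≈ 295 K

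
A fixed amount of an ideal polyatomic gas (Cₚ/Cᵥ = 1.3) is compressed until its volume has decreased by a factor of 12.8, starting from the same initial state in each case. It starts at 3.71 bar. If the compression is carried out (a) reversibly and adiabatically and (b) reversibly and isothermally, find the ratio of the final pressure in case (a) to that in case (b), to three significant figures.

P_adiabatic / P_isothermal ≈ 2.15

Isothermal: P_b = P₁(V₁/V₂) = 3.71×12.8.
Adiabatic: P_a = P₁(V₁/V₂)^γ = 3.71×12.8^(1.3).
P_a/P_b = (V₁/V₂)^(γ−1) = 12.8^(0.3) = 2.149.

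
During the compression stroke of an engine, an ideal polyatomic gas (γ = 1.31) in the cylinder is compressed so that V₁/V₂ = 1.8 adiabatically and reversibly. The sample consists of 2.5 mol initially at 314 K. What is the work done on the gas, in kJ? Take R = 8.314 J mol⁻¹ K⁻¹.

For a reversible adiabat TV^(γ−1) is constant, so T₂ = T₁ (V₁/V₂)^(γ−1).
T₂ = 314 × 1.8^(0.31) = 376.8 K.
Q = 0, so ΔU = W_on_gas = nCᵥΔT with Cᵥ = R/(γ−1) = 26.82 J/(mol·K).
ΔU = 2.5 × 26.82 × (376.8 − 314) = 4208 J.

W ≈ 4.21 kJ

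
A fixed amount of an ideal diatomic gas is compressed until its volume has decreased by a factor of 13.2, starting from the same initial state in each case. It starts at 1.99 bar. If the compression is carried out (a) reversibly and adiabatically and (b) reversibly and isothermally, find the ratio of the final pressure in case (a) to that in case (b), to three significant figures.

P_adiabatic / P_isothermal ≈ 2.81

For a diatomic ideal gas γ = 7/5.
Isothermal: P_b = P₁(V₁/V₂) = 1.99×13.2.
Adiabatic: P_a = P₁(V₁/V₂)^γ = 1.99×13.2^(7/5).
P_a/P_b = (V₁/V₂)^(γ−1) = 13.2^(2/5) = 2.807.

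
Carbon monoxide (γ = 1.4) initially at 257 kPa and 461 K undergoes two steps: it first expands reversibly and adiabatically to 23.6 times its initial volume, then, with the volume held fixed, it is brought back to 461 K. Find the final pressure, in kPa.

P₃ ≈ 10.9 kPa

Adiabatic step (PV^γ = const): P₂ = 257×(1/23.6)^(1.4) = 3.075 kPa; T₂ = 461×(1/23.6)^(0.4) = 130.2 K.
Isochoric: P₃ = P₂(T₃/T₂) = 3.075 × (461/130.2) = 10.89 kPa.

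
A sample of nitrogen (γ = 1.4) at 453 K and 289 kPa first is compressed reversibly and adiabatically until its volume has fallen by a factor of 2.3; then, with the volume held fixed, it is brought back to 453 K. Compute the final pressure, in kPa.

Adiabatic step (PV^γ = const): P₂ = 289×2.3^(1.4) = 927.5 kPa; T₂ = 453×2.3^(0.4) = 632.1 K.
Isochoric: P₃ = P₂(T₃/T₂) = 927.5 × (453/632.1) = 664.7 kPa.

P₃ ≈ 665 kPa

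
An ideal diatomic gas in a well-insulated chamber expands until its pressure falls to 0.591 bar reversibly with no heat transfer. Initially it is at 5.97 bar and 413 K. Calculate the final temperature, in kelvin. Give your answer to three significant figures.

Adiabatic: T₂/T₁ = (P₂/P₁)^((γ−1)/γ).
For a diatomic ideal gas γ = 7/5, so (γ−1)/γ = 2/7.
T₂ = 413 × (0.591/5.97)^(2/7) = 213.3 K.

T₂ ≈ 213 K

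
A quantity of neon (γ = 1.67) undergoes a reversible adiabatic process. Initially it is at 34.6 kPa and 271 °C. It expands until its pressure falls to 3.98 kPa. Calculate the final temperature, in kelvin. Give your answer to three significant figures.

T₂ ≈ 229 K

Along an adiabat T P^((1−γ)/γ) is constant, so T₂ = T₁ (P₂/P₁)^((γ−1)/γ).
T₁ = 271 °C = 544.1 K.
T₂ = 544.1 × (3.98/34.6)^(0.401) = 228.5 K.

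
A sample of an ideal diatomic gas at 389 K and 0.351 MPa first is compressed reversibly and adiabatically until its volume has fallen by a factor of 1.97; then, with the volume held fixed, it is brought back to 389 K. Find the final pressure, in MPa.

For a diatomic ideal gas γ = 7/5.
Adiabatic step (PV^γ = const): P₂ = 0.351×1.97^(7/5) = 0.9069 MPa; T₂ = 389×1.97^(2/5) = 510.2 K.
Isochoric: P₃ = P₂(T₃/T₂) = 0.9069 × (389/510.2) = 0.6915 MPa.

P₃ ≈ 0.691 MPa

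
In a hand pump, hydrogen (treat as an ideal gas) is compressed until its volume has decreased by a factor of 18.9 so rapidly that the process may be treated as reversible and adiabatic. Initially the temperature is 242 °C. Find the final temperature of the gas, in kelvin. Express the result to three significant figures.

T₂ ≈ 1670 K

For a reversible adiabat TV^(γ−1) is constant, so T₂ = T₁ (V₁/V₂)^(γ−1).
For a diatomic ideal gas γ = 7/5, so γ−1 = 2/5.
T₁ = 242 °C = 515.1 K.
T₂ = 515.1 × 18.9^(2/5) = 1669 K.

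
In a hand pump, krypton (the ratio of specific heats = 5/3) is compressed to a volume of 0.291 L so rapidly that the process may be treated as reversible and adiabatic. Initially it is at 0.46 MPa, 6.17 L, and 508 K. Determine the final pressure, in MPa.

Adiabatic: P₁V₁^γ = P₂V₂^γ ⇒ P₂ = P₁ (V₁/V₂)^γ.
P₂ = 0.46 × (6.17/0.291)^(5/3) = 74.72 MPa.

P₂ ≈ 74.7 MPa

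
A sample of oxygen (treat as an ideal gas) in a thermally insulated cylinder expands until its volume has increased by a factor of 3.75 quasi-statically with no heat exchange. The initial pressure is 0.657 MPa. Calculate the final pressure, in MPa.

Adiabatic: P₁V₁^γ = P₂V₂^γ ⇒ P₂ = P₁ (V₁/V₂)^γ.
For a diatomic ideal gas γ = 7/5.
P₂ = 0.657 × (1/3.75)^(7/5) = 0.1033 MPa.

P₂ ≈ 0.103 MPa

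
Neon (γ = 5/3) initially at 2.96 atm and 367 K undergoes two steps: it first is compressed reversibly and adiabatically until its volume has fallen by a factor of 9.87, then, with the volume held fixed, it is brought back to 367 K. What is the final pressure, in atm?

P₃ ≈ 29.2 atm

Adiabatic step (PV^γ = const): P₂ = 2.96×9.87^(5/3) = 134.4 atm; T₂ = 367×9.87^(2/3) = 1689 K.
Isochoric: P₃ = P₂(T₃/T₂) = 134.4 × (367/1689) = 29.22 atm.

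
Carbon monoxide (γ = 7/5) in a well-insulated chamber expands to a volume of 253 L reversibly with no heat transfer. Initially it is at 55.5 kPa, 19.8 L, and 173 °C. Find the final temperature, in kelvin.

T₂ ≈ 161 K

Adiabatic: T₁V₁^(γ−1) = T₂V₂^(γ−1) ⇒ T₂ = T₁ (V₁/V₂)^(γ−1).
T₁ = 173 °C = 446.1 K.
T₂ = 446.1 × (19.8/253)^(2/5) = 161 K.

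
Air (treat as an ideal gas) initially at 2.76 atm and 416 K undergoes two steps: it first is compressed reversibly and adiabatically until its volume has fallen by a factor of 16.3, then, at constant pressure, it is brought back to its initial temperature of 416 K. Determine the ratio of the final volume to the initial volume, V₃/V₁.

V₃/V₁ ≈ 0.0201

For a diatomic ideal gas γ = 7/5.
Adiabatic step: V₂/V₁ = 0.06135; T₂ = T₁·16.3^(2/5) = 1270 K.
Isobaric step: V₃/V₂ = T₃/T₂ = 416/1270.
V₃/V₁ = (V₂/V₁)(V₃/V₂) = 0.06135 × (416/1270) = 0.02009.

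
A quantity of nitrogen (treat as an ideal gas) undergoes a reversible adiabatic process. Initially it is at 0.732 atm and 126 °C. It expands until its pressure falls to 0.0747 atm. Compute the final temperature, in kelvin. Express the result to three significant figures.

T₂ ≈ 208 K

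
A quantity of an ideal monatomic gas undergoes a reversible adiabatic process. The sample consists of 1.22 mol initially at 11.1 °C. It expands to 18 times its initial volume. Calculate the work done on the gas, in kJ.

For a reversible adiabat TV^(γ−1) is constant, so T₂ = T₁ (V₁/V₂)^(γ−1).
γ = 5/3 for a monatomic ideal gas, so γ−1 = 2/3.
T₁ = 11.1 °C = 284.2 K.
T₂ = 284.2 × (1/18)^(2/3) = 41.39 K.
Q = 0, so ΔU = W_on_gas = nCᵥΔT with Cᵥ = R/(γ−1) = 12.47 J/(mol·K).
ΔU = 1.22 × 12.47 × (41.39 − 284.2) = -3695 J.

W ≈ -3.70 kJ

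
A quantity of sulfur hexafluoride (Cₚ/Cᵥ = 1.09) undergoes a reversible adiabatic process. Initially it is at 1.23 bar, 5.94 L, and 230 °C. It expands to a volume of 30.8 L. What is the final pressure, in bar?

P₂ ≈ 0.205 bar

Since PV^γ is constant along a reversible adiabat, P₂ = P₁ (V₁/V₂)^γ.
P₂ = 1.23 × (5.94/30.8)^(1.09) = 0.2046 bar.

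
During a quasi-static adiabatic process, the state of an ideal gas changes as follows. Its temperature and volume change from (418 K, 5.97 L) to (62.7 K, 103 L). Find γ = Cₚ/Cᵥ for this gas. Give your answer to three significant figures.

γ ≈ 1.67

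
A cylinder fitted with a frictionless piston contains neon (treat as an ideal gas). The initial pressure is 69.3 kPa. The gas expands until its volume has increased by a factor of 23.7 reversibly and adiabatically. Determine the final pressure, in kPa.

P₂ ≈ 0.354 kPa

Since PV^γ is constant along a reversible adiabat, P₂ = P₁ (V₁/V₂)^γ.
For a monatomic ideal gas γ = 5/3.
P₂ = 69.3 × (1/23.7)^(5/3) = 0.3544 kPa.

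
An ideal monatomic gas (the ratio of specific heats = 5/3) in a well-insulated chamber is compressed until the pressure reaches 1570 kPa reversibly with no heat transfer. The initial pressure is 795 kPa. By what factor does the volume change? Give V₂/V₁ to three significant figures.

From PV^γ = const, V₂/V₁ = (P₁/P₂)^(1/γ).
V₂/V₁ = (795/1570)^(3/5) = 0.6648.

V₂/V₁ ≈ 0.665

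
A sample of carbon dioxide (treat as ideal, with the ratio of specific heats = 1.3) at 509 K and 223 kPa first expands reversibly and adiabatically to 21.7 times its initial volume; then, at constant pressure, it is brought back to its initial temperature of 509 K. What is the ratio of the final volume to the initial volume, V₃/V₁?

Adiabatic step: V₂/V₁ = 21.7; T₂ = T₁·(1/21.7)^(0.3) = 202.2 K.
Isobaric step: V₃/V₂ = T₃/T₂ = 509/202.2.
V₃/V₁ = (V₂/V₁)(V₃/V₂) = 21.7 × (509/202.2) = 54.63.

V₃/V₁ ≈ 54.6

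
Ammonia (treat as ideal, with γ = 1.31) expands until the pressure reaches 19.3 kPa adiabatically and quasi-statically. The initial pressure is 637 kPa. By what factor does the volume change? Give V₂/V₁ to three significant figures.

From PV^γ = const, V₂/V₁ = (P₁/P₂)^(1/γ).
V₂/V₁ = (637/19.3)^(0.763) = 14.43.

V₂/V₁ ≈ 14.4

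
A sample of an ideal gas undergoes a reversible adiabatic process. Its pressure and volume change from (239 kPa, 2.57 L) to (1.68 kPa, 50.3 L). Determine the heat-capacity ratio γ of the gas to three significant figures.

PV^γ = const ⇒ γ = ln(P₂/P₁) / ln(V₁/V₂).
γ = ln(1.68/239) / ln(2.57/50.3) = 1.667.

γ ≈ 1.67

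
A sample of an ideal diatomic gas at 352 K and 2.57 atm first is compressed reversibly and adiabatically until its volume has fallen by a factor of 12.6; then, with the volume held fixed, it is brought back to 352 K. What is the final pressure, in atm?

P₃ ≈ 32.4 atm

For a diatomic ideal gas γ = 7/5.
Adiabatic step (PV^γ = const): P₂ = 2.57×12.6^(7/5) = 89.22 atm; T₂ = 352×12.6^(2/5) = 969.8 K.
Isochoric: P₃ = P₂(T₃/T₂) = 89.22 × (352/969.8) = 32.38 atm.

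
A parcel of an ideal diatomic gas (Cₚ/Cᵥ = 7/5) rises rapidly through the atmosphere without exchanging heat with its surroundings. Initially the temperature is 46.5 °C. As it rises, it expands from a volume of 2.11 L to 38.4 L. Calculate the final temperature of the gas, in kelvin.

For a reversible adiabat TV^(γ−1) is constant, so T₂ = T₁ (V₁/V₂)^(γ−1).
T₁ = 46.5 °C = 319.6 K.
T₂ = 319.6 × (2.11/38.4)^(2/5) = 100.2 K.

T₂ ≈ 100 K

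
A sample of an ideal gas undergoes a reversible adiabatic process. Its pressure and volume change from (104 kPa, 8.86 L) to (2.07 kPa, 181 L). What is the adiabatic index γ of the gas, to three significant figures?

PV^γ = const ⇒ γ = ln(P₂/P₁) / ln(V₁/V₂).
γ = ln(2.07/104) / ln(8.86/181) = 1.298.

γ ≈ 1.30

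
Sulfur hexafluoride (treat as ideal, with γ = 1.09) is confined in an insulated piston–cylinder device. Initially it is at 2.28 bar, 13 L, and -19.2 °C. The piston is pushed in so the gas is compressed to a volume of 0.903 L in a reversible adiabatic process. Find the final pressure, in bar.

P₂ ≈ 41.7 bar

Adiabatic: P₁V₁^γ = P₂V₂^γ ⇒ P₂ = P₁ (V₁/V₂)^γ.
P₂ = 2.28 × (13/0.903)^(1.09) = 41.73 bar.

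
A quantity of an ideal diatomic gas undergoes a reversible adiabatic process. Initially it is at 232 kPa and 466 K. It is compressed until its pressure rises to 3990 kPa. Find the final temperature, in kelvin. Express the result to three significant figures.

T₂ ≈ 1050 K

Adiabatic: T₂/T₁ = (P₂/P₁)^((γ−1)/γ).
For a diatomic ideal gas γ = 7/5, so (γ−1)/γ = 2/7.
T₂ = 466 × (3990/232)^(2/7) = 1050 K.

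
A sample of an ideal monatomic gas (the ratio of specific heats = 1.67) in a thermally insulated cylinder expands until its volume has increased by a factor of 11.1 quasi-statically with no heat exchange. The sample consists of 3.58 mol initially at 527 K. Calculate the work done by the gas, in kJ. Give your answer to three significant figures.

For a reversible adiabat TV^(γ−1) is constant, so T₂ = T₁ (V₁/V₂)^(γ−1).
T₂ = 527 × (1/11.1)^(0.67) = 105.1 K.
Q = 0, so ΔU = W_on_gas = nCᵥΔT with Cᵥ = R/(γ−1) = 12.41 J/(mol·K).
ΔU = 3.58 × 12.41 × (105.1 − 527) = -18740 J.
Work done by the gas = −ΔU = 18740 J.

W ≈ 18.7 kJ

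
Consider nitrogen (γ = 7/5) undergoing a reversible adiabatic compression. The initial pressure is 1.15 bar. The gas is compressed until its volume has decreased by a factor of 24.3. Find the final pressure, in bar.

Adiabatic: P₁V₁^γ = P₂V₂^γ ⇒ P₂ = P₁ (V₁/V₂)^γ.
P₂ = 1.15 × 24.3^(7/5) = 100.1 bar.

P₂ ≈ 100 bar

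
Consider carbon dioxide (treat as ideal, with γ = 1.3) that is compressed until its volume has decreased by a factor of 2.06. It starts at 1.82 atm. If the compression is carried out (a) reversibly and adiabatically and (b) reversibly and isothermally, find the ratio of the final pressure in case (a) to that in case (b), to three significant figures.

P_adiabatic / P_isothermal ≈ 1.24

Isothermal: P_b = P₁(V₁/V₂) = 1.82×2.06.
Adiabatic: P_a = P₁(V₁/V₂)^γ = 1.82×2.06^(1.3).
P_a/P_b = (V₁/V₂)^(γ−1) = 2.06^(0.3) = 1.242.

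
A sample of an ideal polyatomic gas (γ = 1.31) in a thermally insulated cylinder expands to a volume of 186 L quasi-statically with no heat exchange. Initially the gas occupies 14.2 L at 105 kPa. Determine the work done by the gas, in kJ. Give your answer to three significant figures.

W ≈ 2.64 kJ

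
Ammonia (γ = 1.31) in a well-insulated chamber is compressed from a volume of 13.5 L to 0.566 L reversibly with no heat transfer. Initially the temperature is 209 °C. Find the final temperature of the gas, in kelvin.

T₂ ≈ 1290 K

For a reversible adiabat TV^(γ−1) is constant, so T₂ = T₁ (V₁/V₂)^(γ−1).
T₁ = 209 °C = 482.1 K.
T₂ = 482.1 × (13.5/0.566)^(0.31) = 1289 K.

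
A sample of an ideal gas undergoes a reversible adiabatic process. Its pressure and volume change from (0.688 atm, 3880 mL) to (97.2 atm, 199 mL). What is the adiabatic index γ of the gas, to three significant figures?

γ ≈ 1.67

PV^γ = const ⇒ γ = ln(P₂/P₁) / ln(V₁/V₂).
γ = ln(97.2/0.688) / ln(3880/199) = 1.667.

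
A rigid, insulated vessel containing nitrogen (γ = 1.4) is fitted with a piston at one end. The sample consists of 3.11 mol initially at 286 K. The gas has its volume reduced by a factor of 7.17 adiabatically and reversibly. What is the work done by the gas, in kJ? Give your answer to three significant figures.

W ≈ -22.2 kJ

Adiabatic: T₁V₁^(γ−1) = T₂V₂^(γ−1) ⇒ T₂ = T₁ (V₁/V₂)^(γ−1).
T₂ = 286 × 7.17^(0.4) = 628.9 K.
Q = 0, so ΔU = W_on_gas = nCᵥΔT with Cᵥ = R/(γ−1) = 20.79 J/(mol·K).
ΔU = 3.11 × 20.79 × (628.9 − 286) = 22160 J.
Work done by the gas = −ΔU = -22160 J.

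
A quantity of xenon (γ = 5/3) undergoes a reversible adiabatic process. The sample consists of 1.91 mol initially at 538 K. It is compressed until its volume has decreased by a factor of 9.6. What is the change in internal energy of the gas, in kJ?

ΔU ≈ 45.1 kJ

Adiabatic: T₁V₁^(γ−1) = T₂V₂^(γ−1) ⇒ T₂ = T₁ (V₁/V₂)^(γ−1).
T₂ = 538 × 9.6^(2/3) = 2430 K.
Q = 0, so ΔU = W_on_gas = nCᵥΔT with Cᵥ = R/(γ−1) = 12.47 J/(mol·K).
ΔU = 1.91 × 12.47 × (2430 − 538) = 45070 J.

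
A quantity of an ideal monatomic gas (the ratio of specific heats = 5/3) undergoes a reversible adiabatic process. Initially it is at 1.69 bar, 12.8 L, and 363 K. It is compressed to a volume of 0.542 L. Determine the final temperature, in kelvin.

T₂ ≈ 2990 K

For a reversible adiabat TV^(γ−1) is constant, so T₂ = T₁ (V₁/V₂)^(γ−1).
T₂ = 363 × (12.8/0.542)^(2/3) = 2988 K.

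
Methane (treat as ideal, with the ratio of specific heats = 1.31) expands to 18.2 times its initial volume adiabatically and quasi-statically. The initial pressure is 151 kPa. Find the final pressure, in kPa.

P₂ ≈ 3.38 kPa

Since PV^γ is constant along a reversible adiabat, P₂ = P₁ (V₁/V₂)^γ.
P₂ = 151 × (1/18.2)^(1.31) = 3.375 kPa.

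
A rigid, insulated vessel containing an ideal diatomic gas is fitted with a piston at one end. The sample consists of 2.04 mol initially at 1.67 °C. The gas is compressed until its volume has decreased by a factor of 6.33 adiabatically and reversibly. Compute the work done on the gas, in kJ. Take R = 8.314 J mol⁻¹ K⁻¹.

W ≈ 12.7 kJ

For a reversible adiabat TV^(γ−1) is constant, so T₂ = T₁ (V₁/V₂)^(γ−1).
γ = 7/5 for a diatomic ideal gas, so γ−1 = 2/5.
T₁ = 1.67 °C = 274.8 K.
T₂ = 274.8 × 6.33^(2/5) = 574.9 K.
Q = 0, so ΔU = W_on_gas = nCᵥΔT with Cᵥ = R/(γ−1) = 20.79 J/(mol·K).
ΔU = 2.04 × 20.79 × (574.9 − 274.8) = 12720 J.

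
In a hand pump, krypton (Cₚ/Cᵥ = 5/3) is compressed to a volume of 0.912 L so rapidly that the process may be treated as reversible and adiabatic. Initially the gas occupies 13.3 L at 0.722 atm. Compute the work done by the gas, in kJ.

P₂ = P₁(V₁/V₂)^γ = 0.722×(13.3/0.912)^(5/3) = 62.85 atm.
For a reversible adiabat, W_by_gas = (P₁V₁ − P₂V₂)/(γ−1).
W_by = (73160×0.0133 − 6.368×10^6×0.000912) / (2/3) = -7252 J.

W ≈ -7.25 kJ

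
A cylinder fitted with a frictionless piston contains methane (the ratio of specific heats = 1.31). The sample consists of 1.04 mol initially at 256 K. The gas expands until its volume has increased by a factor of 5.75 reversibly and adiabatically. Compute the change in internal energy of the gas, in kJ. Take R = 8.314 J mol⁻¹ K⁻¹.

Adiabatic: T₁V₁^(γ−1) = T₂V₂^(γ−1) ⇒ T₂ = T₁ (V₁/V₂)^(γ−1).
T₂ = 256 × (1/5.75)^(0.31) = 148.8 K.
Q = 0, so ΔU = W_on_gas = nCᵥΔT with Cᵥ = R/(γ−1) = 26.82 J/(mol·K).
ΔU = 1.04 × 26.82 × (148.8 − 256) = -2989 J.

ΔU ≈ -2.99 kJ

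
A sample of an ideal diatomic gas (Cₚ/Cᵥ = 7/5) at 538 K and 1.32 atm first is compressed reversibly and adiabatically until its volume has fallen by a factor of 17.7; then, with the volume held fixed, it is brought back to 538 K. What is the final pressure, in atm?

P₃ ≈ 23.4 atm

Adiabatic step (PV^γ = const): P₂ = 1.32×17.7^(7/5) = 73.75 atm; T₂ = 538×17.7^(2/5) = 1698 K.
Isochoric: P₃ = P₂(T₃/T₂) = 73.75 × (538/1698) = 23.36 atm.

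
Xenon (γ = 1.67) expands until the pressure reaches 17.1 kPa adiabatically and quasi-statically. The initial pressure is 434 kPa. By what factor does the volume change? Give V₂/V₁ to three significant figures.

From PV^γ = const, V₂/V₁ = (P₁/P₂)^(1/γ).
V₂/V₁ = (434/17.1)^(0.599) = 6.934.

V₂/V₁ ≈ 6.93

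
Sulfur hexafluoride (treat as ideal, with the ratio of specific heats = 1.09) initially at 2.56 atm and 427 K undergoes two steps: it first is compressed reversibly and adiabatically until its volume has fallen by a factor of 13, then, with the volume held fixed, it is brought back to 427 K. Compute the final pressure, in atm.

Adiabatic step (PV^γ = const): P₂ = 2.56×13^(1.09) = 41.92 atm; T₂ = 427×13^(0.09) = 537.9 K.
Isochoric: P₃ = P₂(T₃/T₂) = 41.92 × (427/537.9) = 33.28 atm.

P₃ ≈ 33.3 atm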